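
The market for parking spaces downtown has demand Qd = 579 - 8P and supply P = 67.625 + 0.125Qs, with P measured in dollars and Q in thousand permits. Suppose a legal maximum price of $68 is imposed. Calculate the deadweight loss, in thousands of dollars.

32

Rearranging supply gives Qs = 8P - 541. Equilibrium: 579 - 8P = 8P - 541, so 1120 = 16P and P* = 70, Q* = 19.
Because the ceiling (68) lies below the market-clearing price, it is binding.
At P = 68: Qd = 579 - 8·68 = 35 and Qs = 8·68 - 541 = 3.
Quantity traded falls to 3. At Q = 3 the demand price is (579 - 3)/8 = 72 and the supply price is (541 + 3)/8 = 68.
Deadweight loss = ½ · (72 - 68) · (19 - 3) = ½ · 4 · 16 = 32.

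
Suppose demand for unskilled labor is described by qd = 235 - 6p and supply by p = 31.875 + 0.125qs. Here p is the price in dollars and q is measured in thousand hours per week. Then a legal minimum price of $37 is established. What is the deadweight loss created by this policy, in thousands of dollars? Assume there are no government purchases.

21

Rearranging supply gives qs = 8p - 255. Setting quantity demanded equal to quantity supplied, 235 - 6p = 8p - 255, gives p* = 35 and q* = 25.
Since 37 > 35, the floor is binding.
At p = 37: qd = 235 - 6·37 = 13 and qs = 8·37 - 255 = 41.
Quantity traded falls to 13. At q = 13 the demand price is (235 - 13)/6 = 37 and the supply price is (255 + 13)/8 = 33.5.
Deadweight loss = ½ · (37 - 33.5) · (25 - 13) = ½ · 3.5 · 12 = 21.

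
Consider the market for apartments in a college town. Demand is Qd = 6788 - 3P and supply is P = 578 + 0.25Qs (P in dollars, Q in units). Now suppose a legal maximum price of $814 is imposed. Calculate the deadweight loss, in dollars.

Rearranging supply gives Qs = 4P - 2312. In a free market, 6788 - 3P = 4P - 2312 gives the equilibrium P* = 1300, Q* = 2888.
Because the ceiling (814) lies below the market-clearing price, it is binding.
At P = 814: Qd = 6788 - 3·814 = 4346 and Qs = 4·814 - 2312 = 944.
Quantity traded falls to 944. At Q = 944 the demand price is (6788 - 944)/3 = 1948 and the supply price is (2312 + 944)/4 = 814.
Deadweight loss = ½ · (1948 - 814) · (2888 - 944) = ½ · 1134 · 1944 = 1102248.

1102248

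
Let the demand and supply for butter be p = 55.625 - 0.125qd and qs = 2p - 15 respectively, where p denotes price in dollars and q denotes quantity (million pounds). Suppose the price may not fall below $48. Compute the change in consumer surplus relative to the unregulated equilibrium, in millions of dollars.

-138

Rearranging demand gives qd = 445 - 8p. In a free market, 445 - 8p = 2p - 15 gives the equilibrium p* = 46, q* = 77.
The floor of 48 is above the equilibrium price 46, so it binds.
At p = 48: qd = 445 - 8·48 = 61 and qs = 2·48 - 15 = 81.
Consumer surplus without the control is ½ · (55.625 - 46) · 77 = 370.5625.
With the floor, consumers buy 61 units at 48, so CS = ½ · (55.625 - 48) · 61 = 232.5625.
Change in consumer surplus = 232.5625 - 370.5625 = -138.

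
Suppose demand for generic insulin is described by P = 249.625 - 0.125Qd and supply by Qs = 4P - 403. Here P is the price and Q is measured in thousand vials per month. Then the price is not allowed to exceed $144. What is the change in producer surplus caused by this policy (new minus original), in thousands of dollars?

Rearranging demand gives Qd = 1997 - 8P. Equilibrium: 1997 - 8P = 4P - 403, so 2400 = 12P and P* = 200, Q* = 397.
Since 144 < 200, the ceiling is binding.
At P = 144: Qd = 1997 - 8·144 = 845 and Qs = 4·144 - 403 = 173.
Producer surplus without the control is ½ · (200 - 100.75) · 397 = 19701.125.
With the ceiling, producers sell 173 units at 144, so PS = ½ · (144 - 100.75) · 173 = 3741.125.
Change in producer surplus = 3741.125 - 19701.125 = -15960.

-15960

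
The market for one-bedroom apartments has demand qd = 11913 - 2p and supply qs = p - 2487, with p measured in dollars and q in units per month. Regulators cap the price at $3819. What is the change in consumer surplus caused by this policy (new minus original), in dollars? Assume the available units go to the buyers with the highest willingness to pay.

Setting quantity demanded equal to quantity supplied, 11913 - 2p = p - 2487, gives p* = 4800 and q* = 2313.
The ceiling of 3819 is below the equilibrium price 4800, so it binds.
At p = 3819: qd = 11913 - 2·3819 = 4275 and qs = 3819 - 2487 = 1332.
Consumer surplus without the control is ½ · (5956.5 - 4800) · 2313 = 1337492.25.
With the ceiling, 1332 units are sold at 3819 (assume they go to the highest-value buyers). The demand price at q = 1332 is 5290.5, so CS = ½ · [(5956.5 - 3819) + (5290.5 - 3819)] · 1332 = 2403594.
Change in consumer surplus = 2403594 - 1337492.25 = 1066101.75.

1066101.75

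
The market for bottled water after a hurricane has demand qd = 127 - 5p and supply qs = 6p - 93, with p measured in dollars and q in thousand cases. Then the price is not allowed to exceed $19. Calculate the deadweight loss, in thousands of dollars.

Without the control the market clears where 127 - 5p = 6p - 93, i.e. p* = 20 and q* = 27.
Because the ceiling (19) lies below the market-clearing price, it is binding.
At p = 19: qd = 127 - 5·19 = 32 and qs = 6·19 - 93 = 21.
Quantity traded falls to 21. At q = 21 the demand price is (127 - 21)/5 = 21.2 and the supply price is (93 + 21)/6 = 19.
Deadweight loss = ½ · (21.2 - 19) · (27 - 21) = ½ · 2.2 · 6 = 6.6.

6.6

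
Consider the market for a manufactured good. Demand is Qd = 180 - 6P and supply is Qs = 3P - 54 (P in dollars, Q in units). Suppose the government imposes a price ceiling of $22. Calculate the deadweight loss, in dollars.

36

Setting quantity demanded equal to quantity supplied, 180 - 6P = 3P - 54, gives P* = 26 and Q* = 24.
Because the ceiling (22) lies below the market-clearing price, it is binding.
At P = 22: Qd = 180 - 6·22 = 48 and Qs = 3·22 - 54 = 12.
Quantity traded falls to 12. At Q = 12 the demand price is (180 - 12)/6 = 28 and the supply price is (54 + 12)/3 = 22.
Deadweight loss = ½ · (28 - 22) · (24 - 12) = ½ · 6 · 12 = 36.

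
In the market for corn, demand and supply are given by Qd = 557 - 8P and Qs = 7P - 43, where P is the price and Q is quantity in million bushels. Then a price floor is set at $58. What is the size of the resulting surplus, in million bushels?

270

Without the control the market clears where 557 - 8P = 7P - 43, i.e. P* = 40 and Q* = 237.
Because the floor (58) lies above the market-clearing price, it is binding.
At P = 58: Qd = 557 - 8·58 = 93 and Qs = 7·58 - 43 = 363.
Surplus = Qs - Qd = 363 - 93 = 270.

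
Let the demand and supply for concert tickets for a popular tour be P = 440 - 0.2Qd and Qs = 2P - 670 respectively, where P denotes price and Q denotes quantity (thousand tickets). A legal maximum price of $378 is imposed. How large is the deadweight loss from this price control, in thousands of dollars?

Rearranging demand gives Qd = 2200 - 5P. Setting quantity demanded equal to quantity supplied, 2200 - 5P = 2P - 670, gives P* = 410 and Q* = 150.
Because the ceiling (378) lies below the market-clearing price, it is binding.
At P = 378: Qd = 2200 - 5·378 = 310 and Qs = 2·378 - 670 = 86.
Quantity traded falls to 86. At Q = 86 the demand price is (2200 - 86)/5 = 422.8 and the supply price is (670 + 86)/2 = 378.
Deadweight loss = ½ · (422.8 - 378) · (150 - 86) = ½ · 44.8 · 64 = 1433.6.

1433.6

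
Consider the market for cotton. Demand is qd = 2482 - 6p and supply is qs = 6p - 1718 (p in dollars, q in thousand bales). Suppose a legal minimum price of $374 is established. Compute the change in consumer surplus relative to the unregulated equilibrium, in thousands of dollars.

-7440

Without the control the market clears where 2482 - 6p = 6p - 1718, i.e. p* = 350 and q* = 382.
The floor of 374 is above the equilibrium price 350, so it binds.
At p = 374: qd = 2482 - 6·374 = 238 and qs = 6·374 - 1718 = 526.
Consumer surplus without the control is ½ · (1241/3 - 350) · 382 = 36481/3.
With the floor, consumers buy 238 units at 374, so CS = ½ · (1241/3 - 374) · 238 = 14161/3.
Change in consumer surplus = 14161/3 - 36481/3 = -7440.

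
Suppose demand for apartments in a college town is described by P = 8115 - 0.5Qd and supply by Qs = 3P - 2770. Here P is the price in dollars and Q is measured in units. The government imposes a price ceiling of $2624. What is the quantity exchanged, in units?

5102

Rearranging demand gives Qd = 16230 - 2P. In a free market, 16230 - 2P = 3P - 2770 gives the equilibrium P* = 3800, Q* = 8630.
Since 2624 < 3800, the ceiling is binding.
At P = 2624: Qd = 16230 - 2·2624 = 10982 and Qs = 3·2624 - 2770 = 5102.
The quantity actually transacted is the short side, supply: 5102.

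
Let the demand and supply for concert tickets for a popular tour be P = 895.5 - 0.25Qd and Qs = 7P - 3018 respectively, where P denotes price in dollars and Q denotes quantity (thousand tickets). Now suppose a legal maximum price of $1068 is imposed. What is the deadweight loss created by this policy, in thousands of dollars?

0

Rearranging demand gives Qd = 3582 - 4P. Setting quantity demanded equal to quantity supplied, 3582 - 4P = 7P - 3018, gives P* = 600 and Q* = 1182.
The ceiling of 1068 is above the equilibrium price 600, so it is not binding; the market clears at P* = 600, Q* = 1182.
Since the control does not bind, no trades are prevented and deadweight loss is zero.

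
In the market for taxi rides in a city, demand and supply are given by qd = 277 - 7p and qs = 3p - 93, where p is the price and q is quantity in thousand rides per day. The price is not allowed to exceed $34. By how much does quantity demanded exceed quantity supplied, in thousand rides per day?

30

Equilibrium: 277 - 7p = 3p - 93, so 370 = 10p and p* = 37, q* = 18.
Since 34 < 37, the ceiling is binding.
At p = 34: qd = 277 - 7·34 = 39 and qs = 3·34 - 93 = 9.
Shortage = qd - qs = 39 - 9 = 30.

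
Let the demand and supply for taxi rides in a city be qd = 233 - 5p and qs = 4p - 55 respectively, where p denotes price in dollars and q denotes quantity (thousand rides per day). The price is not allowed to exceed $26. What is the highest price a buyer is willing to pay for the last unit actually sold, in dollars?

Equilibrium: 233 - 5p = 4p - 55, so 288 = 9p and p* = 32, q* = 73.
Since 26 < 32, the ceiling is binding.
At p = 26: qd = 233 - 5·26 = 103 and qs = 4·26 - 55 = 49.
Only 49 units reach the market. On the demand curve, the marginal buyer's willingness to pay at q = 49 is (233 - 49)/5 = 36.8.

36.8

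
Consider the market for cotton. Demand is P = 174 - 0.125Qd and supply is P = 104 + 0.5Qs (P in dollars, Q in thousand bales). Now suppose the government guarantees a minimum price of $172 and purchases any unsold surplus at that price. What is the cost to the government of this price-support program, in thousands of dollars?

20640

Rearranging demand gives Qd = 1392 - 8P; rearranging supply gives Qs = 2P - 208. Setting quantity demanded equal to quantity supplied, 1392 - 8P = 2P - 208, gives P* = 160 and Q* = 112.
The floor of 172 is above the equilibrium price 160, so it binds.
At P = 172: Qd = 1392 - 8·172 = 16 and Qs = 2·172 - 208 = 136.
Surplus = Qs - Qd = 120.
Government expenditure = surplus × support price = 120 × 172 = 20640.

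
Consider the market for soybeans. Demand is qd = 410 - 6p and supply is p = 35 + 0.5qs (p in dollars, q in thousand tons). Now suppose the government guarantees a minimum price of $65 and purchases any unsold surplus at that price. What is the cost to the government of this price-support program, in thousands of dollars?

Rearranging supply gives qs = 2p - 70. Equilibrium: 410 - 6p = 2p - 70, so 480 = 8p and p* = 60, q* = 50.
The floor of 65 is above the equilibrium price 60, so it binds.
At p = 65: qd = 410 - 6·65 = 20 and qs = 2·65 - 70 = 60.
Surplus = qs - qd = 40.
Government expenditure = surplus × support price = 40 × 65 = 2600.

2600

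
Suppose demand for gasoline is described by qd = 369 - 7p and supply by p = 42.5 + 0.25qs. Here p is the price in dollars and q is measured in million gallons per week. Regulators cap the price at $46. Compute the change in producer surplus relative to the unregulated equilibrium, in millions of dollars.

Rearranging supply gives qs = 4p - 170. Setting quantity demanded equal to quantity supplied, 369 - 7p = 4p - 170, gives p* = 49 and q* = 26.
Because the ceiling (46) lies below the market-clearing price, it is binding.
At p = 46: qd = 369 - 7·46 = 47 and qs = 4·46 - 170 = 14.
Producer surplus without the control is ½ · (49 - 42.5) · 26 = 84.5.
With the ceiling, producers sell 14 units at 46, so PS = ½ · (46 - 42.5) · 14 = 24.5.
Change in producer surplus = 24.5 - 84.5 = -60.

-60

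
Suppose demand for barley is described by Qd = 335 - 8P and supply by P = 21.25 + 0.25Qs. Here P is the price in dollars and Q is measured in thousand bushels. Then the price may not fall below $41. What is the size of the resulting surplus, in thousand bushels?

Rearranging supply gives Qs = 4P - 85. In a free market, 335 - 8P = 4P - 85 gives the equilibrium P* = 35, Q* = 55.
Because the floor (41) lies above the market-clearing price, it is binding.
At P = 41: Qd = 335 - 8·41 = 7 and Qs = 4·41 - 85 = 79.
Surplus = Qs - Qd = 79 - 7 = 72.

72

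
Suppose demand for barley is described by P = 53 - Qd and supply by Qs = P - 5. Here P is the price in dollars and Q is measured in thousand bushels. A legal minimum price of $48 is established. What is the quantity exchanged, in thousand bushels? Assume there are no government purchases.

Rearranging demand gives Qd = 53 - P. Without the control the market clears where 53 - P = P - 5, i.e. P* = 29 and Q* = 24.
The floor of 48 is above the equilibrium price 29, so it binds.
At P = 48: Qd = 53 - 48 = 5 and Qs = 48 - 5 = 43.
The quantity actually transacted is the short side, demand: 5.

5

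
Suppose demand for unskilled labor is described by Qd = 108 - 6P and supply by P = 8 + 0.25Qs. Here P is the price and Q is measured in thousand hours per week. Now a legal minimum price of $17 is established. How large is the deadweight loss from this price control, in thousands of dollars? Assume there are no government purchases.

67.5

Rearranging supply gives Qs = 4P - 32. Setting quantity demanded equal to quantity supplied, 108 - 6P = 4P - 32, gives P* = 14 and Q* = 24.
Since 17 > 14, the floor is binding.
At P = 17: Qd = 108 - 6·17 = 6 and Qs = 4·17 - 32 = 36.
Quantity traded falls to 6. At Q = 6 the demand price is (108 - 6)/6 = 17 and the supply price is (32 + 6)/4 = 9.5.
Deadweight loss = ½ · (17 - 9.5) · (24 - 6) = ½ · 7.5 · 18 = 67.5.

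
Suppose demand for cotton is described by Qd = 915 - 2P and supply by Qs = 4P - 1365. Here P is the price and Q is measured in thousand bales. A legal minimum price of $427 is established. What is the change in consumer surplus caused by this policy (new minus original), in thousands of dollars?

In a free market, 915 - 2P = 4P - 1365 gives the equilibrium P* = 380, Q* = 155.
Because the floor (427) lies above the market-clearing price, it is binding.
At P = 427: Qd = 915 - 2·427 = 61 and Qs = 4·427 - 1365 = 343.
Consumer surplus without the control is ½ · (457.5 - 380) · 155 = 6006.25.
With the floor, consumers buy 61 units at 427, so CS = ½ · (457.5 - 427) · 61 = 930.25.
Change in consumer surplus = 930.25 - 6006.25 = -5076.

-5076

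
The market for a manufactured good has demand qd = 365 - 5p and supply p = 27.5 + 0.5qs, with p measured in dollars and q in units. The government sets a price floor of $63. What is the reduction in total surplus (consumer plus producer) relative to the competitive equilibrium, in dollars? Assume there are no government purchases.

Rearranging supply gives qs = 2p - 55. Without the control the market clears where 365 - 5p = 2p - 55, i.e. p* = 60 and q* = 65.
The floor of 63 is above the equilibrium price 60, so it binds.
At p = 63: qd = 365 - 5·63 = 50 and qs = 2·63 - 55 = 71.
Quantity traded falls to 50. At q = 50 the demand price is (365 - 50)/5 = 63 and the supply price is (55 + 50)/2 = 52.5.
Deadweight loss = ½ · (63 - 52.5) · (65 - 50) = ½ · 10.5 · 15 = 78.75.

78.75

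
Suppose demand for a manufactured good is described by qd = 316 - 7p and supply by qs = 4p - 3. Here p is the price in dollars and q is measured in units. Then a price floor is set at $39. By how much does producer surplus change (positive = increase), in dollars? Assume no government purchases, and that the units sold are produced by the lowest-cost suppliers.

-182.5

Setting quantity demanded equal to quantity supplied, 316 - 7p = 4p - 3, gives p* = 29 and q* = 113.
Because the floor (39) lies above the market-clearing price, it is binding.
At p = 39: qd = 316 - 7·39 = 43 and qs = 4·39 - 3 = 153.
Producer surplus without the control is ½ · (29 - 0.75) · 113 = 1596.125.
With the floor, 43 units are sold at 39. The supply price at q = 43 is 11.5, so PS = ½ · [(39 - 0.75) + (39 - 11.5)] · 43 = 1413.625.
Change in producer surplus = 1413.625 - 1596.125 = -182.5.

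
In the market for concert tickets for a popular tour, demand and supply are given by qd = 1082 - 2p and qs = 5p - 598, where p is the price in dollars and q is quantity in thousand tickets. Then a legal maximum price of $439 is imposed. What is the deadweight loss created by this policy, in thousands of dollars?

In a free market, 1082 - 2p = 5p - 598 gives the equilibrium p* = 240, q* = 602.
The ceiling of 439 is above the equilibrium price 240, so it is not binding; the market clears at p* = 240, q* = 602.
Since the control does not bind, no trades are prevented and deadweight loss is zero.

0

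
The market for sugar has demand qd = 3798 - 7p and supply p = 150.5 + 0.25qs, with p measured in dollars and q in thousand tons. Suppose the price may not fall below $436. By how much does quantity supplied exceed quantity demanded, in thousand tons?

396

Rearranging supply gives qs = 4p - 602. Setting quantity demanded equal to quantity supplied, 3798 - 7p = 4p - 602, gives p* = 400 and q* = 998.
Because the floor (436) lies above the market-clearing price, it is binding.
At p = 436: qd = 3798 - 7·436 = 746 and qs = 4·436 - 602 = 1142.
Surplus = qs - qd = 1142 - 746 = 396.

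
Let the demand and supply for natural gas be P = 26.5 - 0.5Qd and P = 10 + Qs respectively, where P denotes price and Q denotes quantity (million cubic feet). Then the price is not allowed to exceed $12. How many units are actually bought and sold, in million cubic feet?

2

Rearranging demand gives Qd = 53 - 2P; rearranging supply gives Qs = P - 10. Setting quantity demanded equal to quantity supplied, 53 - 2P = P - 10, gives P* = 21 and Q* = 11.
The ceiling of 12 is below the equilibrium price 21, so it binds.
At P = 12: Qd = 53 - 2·12 = 29 and Qs = 12 - 10 = 2.
The quantity actually transacted is the short side, supply: 2.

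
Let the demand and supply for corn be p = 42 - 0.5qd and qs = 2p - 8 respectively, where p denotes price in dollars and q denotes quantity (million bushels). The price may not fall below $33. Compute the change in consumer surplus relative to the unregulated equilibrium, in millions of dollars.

Rearranging demand gives qd = 84 - 2p. Without the control the market clears where 84 - 2p = 2p - 8, i.e. p* = 23 and q* = 38.
Because the floor (33) lies above the market-clearing price, it is binding.
At p = 33: qd = 84 - 2·33 = 18 and qs = 2·33 - 8 = 58.
Consumer surplus without the control is ½ · (42 - 23) · 38 = 361.
With the floor, consumers buy 18 units at 33, so CS = ½ · (42 - 33) · 18 = 81.
Change in consumer surplus = 81 - 361 = -280.

-280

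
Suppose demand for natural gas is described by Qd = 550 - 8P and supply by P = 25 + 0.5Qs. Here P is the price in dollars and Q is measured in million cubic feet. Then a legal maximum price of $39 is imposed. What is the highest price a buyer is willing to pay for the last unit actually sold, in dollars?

Rearranging supply gives Qs = 2P - 50. Equilibrium: 550 - 8P = 2P - 50, so 600 = 10P and P* = 60, Q* = 70.
The ceiling of 39 is below the equilibrium price 60, so it binds.
At P = 39: Qd = 550 - 8·39 = 238 and Qs = 2·39 - 50 = 28.
Only 28 units reach the market. On the demand curve, the marginal buyer's willingness to pay at Q = 28 is (550 - 28)/8 = 65.25.

65.25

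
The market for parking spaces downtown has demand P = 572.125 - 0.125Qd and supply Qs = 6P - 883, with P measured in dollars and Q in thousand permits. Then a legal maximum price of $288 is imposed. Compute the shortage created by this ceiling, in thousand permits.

1428

Rearranging demand gives Qd = 4577 - 8P. In a free market, 4577 - 8P = 6P - 883 gives the equilibrium P* = 390, Q* = 1457.
Because the ceiling (288) lies below the market-clearing price, it is binding.
At P = 288: Qd = 4577 - 8·288 = 2273 and Qs = 6·288 - 883 = 845.
Shortage = Qd - Qs = 2273 - 845 = 1428.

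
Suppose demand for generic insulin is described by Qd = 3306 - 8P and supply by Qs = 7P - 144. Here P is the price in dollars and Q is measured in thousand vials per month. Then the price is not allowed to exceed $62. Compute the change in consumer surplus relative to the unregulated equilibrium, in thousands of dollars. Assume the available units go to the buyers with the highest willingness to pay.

Equilibrium: 3306 - 8P = 7P - 144, so 3450 = 15P and P* = 230, Q* = 1466.
The ceiling of 62 is below the equilibrium price 230, so it binds.
At P = 62: Qd = 3306 - 8·62 = 2810 and Qs = 7·62 - 144 = 290.
Consumer surplus without the control is ½ · (413.25 - 230) · 1466 = 134322.25.
With the ceiling, 290 units are sold at 62 (assume they go to the highest-value buyers). The demand price at Q = 290 is 377, so CS = ½ · [(413.25 - 62) + (377 - 62)] · 290 = 96606.25.
Change in consumer surplus = 96606.25 - 134322.25 = -37716.

-37716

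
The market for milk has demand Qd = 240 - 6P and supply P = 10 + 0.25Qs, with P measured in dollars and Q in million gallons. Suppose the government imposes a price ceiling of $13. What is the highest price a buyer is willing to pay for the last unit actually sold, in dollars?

Rearranging supply gives Qs = 4P - 40. Equilibrium: 240 - 6P = 4P - 40, so 280 = 10P and P* = 28, Q* = 72.
Because the ceiling (13) lies below the market-clearing price, it is binding.
At P = 13: Qd = 240 - 6·13 = 162 and Qs = 4·13 - 40 = 12.
Only 12 units reach the market. On the demand curve, the marginal buyer's willingness to pay at Q = 12 is (240 - 12)/6 = 38.

38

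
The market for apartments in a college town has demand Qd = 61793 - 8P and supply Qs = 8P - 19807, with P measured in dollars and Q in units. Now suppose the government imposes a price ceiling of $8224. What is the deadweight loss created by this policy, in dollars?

Without the control the market clears where 61793 - 8P = 8P - 19807, i.e. P* = 5100 and Q* = 20993.
Since 8224 is above P* = 5100, the ceiling does not bind and the free-market outcome prevails.
Since the control does not bind, no trades are prevented and deadweight loss is zero.

0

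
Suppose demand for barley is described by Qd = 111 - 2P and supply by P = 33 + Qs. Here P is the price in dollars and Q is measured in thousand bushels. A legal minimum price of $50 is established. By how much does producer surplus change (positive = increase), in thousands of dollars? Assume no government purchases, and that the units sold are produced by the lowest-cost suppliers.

Rearranging supply gives Qs = P - 33. Equilibrium: 111 - 2P = P - 33, so 144 = 3P and P* = 48, Q* = 15.
Since 50 > 48, the floor is binding.
At P = 50: Qd = 111 - 2·50 = 11 and Qs = 50 - 33 = 17.
Producer surplus without the control is ½ · (48 - 33) · 15 = 112.5.
With the floor, 11 units are sold at 50. The supply price at Q = 11 is 44, so PS = ½ · [(50 - 33) + (50 - 44)] · 11 = 126.5.
Change in producer surplus = 126.5 - 112.5 = 14.

14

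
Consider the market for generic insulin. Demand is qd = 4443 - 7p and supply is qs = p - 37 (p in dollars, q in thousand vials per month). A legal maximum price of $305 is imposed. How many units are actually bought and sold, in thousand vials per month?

Without the control the market clears where 4443 - 7p = p - 37, i.e. p* = 560 and q* = 523.
The ceiling of 305 is below the equilibrium price 560, so it binds.
At p = 305: qd = 4443 - 7·305 = 2308 and qs = 305 - 37 = 268.
The quantity actually transacted is the short side, supply: 268.

268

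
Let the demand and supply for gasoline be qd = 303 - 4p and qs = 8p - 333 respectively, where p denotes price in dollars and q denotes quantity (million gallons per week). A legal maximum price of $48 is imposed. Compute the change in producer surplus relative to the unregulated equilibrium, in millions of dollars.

-355

Equilibrium: 303 - 4p = 8p - 333, so 636 = 12p and p* = 53, q* = 91.
The ceiling of 48 is below the equilibrium price 53, so it binds.
At p = 48: qd = 303 - 4·48 = 111 and qs = 8·48 - 333 = 51.
Producer surplus without the control is ½ · (53 - 41.625) · 91 = 517.5625.
With the ceiling, producers sell 51 units at 48, so PS = ½ · (48 - 41.625) · 51 = 162.5625.
Change in producer surplus = 162.5625 - 517.5625 = -355.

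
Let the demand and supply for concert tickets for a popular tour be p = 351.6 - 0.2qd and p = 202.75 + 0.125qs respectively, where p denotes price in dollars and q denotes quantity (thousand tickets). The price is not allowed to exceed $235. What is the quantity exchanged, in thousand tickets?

Rearranging demand gives qd = 1758 - 5p; rearranging supply gives qs = 8p - 1622. Without the control the market clears where 1758 - 5p = 8p - 1622, i.e. p* = 260 and q* = 458.
Because the ceiling (235) lies below the market-clearing price, it is binding.
At p = 235: qd = 1758 - 5·235 = 583 and qs = 8·235 - 1622 = 258.
The quantity actually transacted is the short side, supply: 258.

258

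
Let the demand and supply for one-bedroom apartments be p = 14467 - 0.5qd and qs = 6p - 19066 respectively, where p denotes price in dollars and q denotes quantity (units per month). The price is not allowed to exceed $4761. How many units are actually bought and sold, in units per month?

9500

Rearranging demand gives qd = 28934 - 2p. In a free market, 28934 - 2p = 6p - 19066 gives the equilibrium p* = 6000, q* = 16934.
The ceiling of 4761 is below the equilibrium price 6000, so it binds.
At p = 4761: qd = 28934 - 2·4761 = 19412 and qs = 6·4761 - 19066 = 9500.
The quantity actually transacted is the short side, supply: 9500.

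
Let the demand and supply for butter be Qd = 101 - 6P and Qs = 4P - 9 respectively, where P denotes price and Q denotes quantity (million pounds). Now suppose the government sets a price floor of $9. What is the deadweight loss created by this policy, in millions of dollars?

0

Without the control the market clears where 101 - 6P = 4P - 9, i.e. P* = 11 and Q* = 35.
Since 9 is below P* = 11, the floor does not bind and the free-market outcome prevails.
Since the control does not bind, no trades are prevented and deadweight loss is zero.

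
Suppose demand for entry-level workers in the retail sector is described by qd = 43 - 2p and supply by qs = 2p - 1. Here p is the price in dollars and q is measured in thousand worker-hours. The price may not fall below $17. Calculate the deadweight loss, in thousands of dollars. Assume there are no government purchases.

72

Equilibrium: 43 - 2p = 2p - 1, so 44 = 4p and p* = 11, q* = 21.
Because the floor (17) lies above the market-clearing price, it is binding.
At p = 17: qd = 43 - 2·17 = 9 and qs = 2·17 - 1 = 33.
Quantity traded falls to 9. At q = 9 the demand price is (43 - 9)/2 = 17 and the supply price is (1 + 9)/2 = 5.
Deadweight loss = ½ · (17 - 5) · (21 - 9) = ½ · 12 · 12 = 72.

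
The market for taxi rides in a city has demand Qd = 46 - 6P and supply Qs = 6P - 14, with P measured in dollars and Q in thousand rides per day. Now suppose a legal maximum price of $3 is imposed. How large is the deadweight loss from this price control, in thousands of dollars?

24

Without the control the market clears where 46 - 6P = 6P - 14, i.e. P* = 5 and Q* = 16.
Since 3 < 5, the ceiling is binding.
At P = 3: Qd = 46 - 6·3 = 28 and Qs = 6·3 - 14 = 4.
Quantity traded falls to 4. At Q = 4 the demand price is (46 - 4)/6 = 7 and the supply price is (14 + 4)/6 = 3.
Deadweight loss = ½ · (7 - 3) · (16 - 4) = ½ · 4 · 12 = 24.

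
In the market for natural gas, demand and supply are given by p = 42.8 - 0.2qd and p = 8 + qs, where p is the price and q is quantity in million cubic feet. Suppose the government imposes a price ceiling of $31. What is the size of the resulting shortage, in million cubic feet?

Rearranging demand gives qd = 214 - 5p; rearranging supply gives qs = p - 8. Without the control the market clears where 214 - 5p = p - 8, i.e. p* = 37 and q* = 29.
The ceiling of 31 is below the equilibrium price 37, so it binds.
At p = 31: qd = 214 - 5·31 = 59 and qs = 31 - 8 = 23.
Shortage = qd - qs = 59 - 23 = 36.

36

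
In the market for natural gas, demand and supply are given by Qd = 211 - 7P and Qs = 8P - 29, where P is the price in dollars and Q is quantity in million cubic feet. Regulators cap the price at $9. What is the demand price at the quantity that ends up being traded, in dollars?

Equilibrium: 211 - 7P = 8P - 29, so 240 = 15P and P* = 16, Q* = 99.
The ceiling of 9 is below the equilibrium price 16, so it binds.
At P = 9: Qd = 211 - 7·9 = 148 and Qs = 8·9 - 29 = 43.
Only 43 units reach the market. On the demand curve, the marginal buyer's willingness to pay at Q = 43 is (211 - 43)/7 = 24.

24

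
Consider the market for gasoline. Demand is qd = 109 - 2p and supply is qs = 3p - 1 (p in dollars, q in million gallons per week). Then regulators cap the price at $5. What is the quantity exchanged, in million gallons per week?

14

In a free market, 109 - 2p = 3p - 1 gives the equilibrium p* = 22, q* = 65.
Because the ceiling (5) lies below the market-clearing price, it is binding.
At p = 5: qd = 109 - 2·5 = 99 and qs = 3·5 - 1 = 14.
The quantity actually transacted is the short side, supply: 14.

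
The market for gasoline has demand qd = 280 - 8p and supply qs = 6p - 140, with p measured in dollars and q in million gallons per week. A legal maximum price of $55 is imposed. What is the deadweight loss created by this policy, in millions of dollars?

0

Equilibrium: 280 - 8p = 6p - 140, so 420 = 14p and p* = 30, q* = 40.
Since 55 is above p* = 30, the ceiling does not bind and the free-market outcome prevails.
Since the control does not bind, no trades are prevented and deadweight loss is zero.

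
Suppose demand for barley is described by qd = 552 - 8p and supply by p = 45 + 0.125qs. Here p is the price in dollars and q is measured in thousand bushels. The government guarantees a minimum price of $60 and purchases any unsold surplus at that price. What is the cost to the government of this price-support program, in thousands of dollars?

2880

Rearranging supply gives qs = 8p - 360. Setting quantity demanded equal to quantity supplied, 552 - 8p = 8p - 360, gives p* = 57 and q* = 96.
Because the floor (60) lies above the market-clearing price, it is binding.
At p = 60: qd = 552 - 8·60 = 72 and qs = 8·60 - 360 = 120.
Surplus = qs - qd = 48.
Government expenditure = surplus × support price = 48 × 60 = 2880.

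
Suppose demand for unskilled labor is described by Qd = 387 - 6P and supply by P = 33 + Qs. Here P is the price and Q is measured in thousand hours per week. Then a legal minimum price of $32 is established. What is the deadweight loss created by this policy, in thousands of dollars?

0

Rearranging supply gives Qs = P - 33. Equilibrium: 387 - 6P = P - 33, so 420 = 7P and P* = 60, Q* = 27.
The floor of 32 is below the equilibrium price 60, so it is not binding; the market clears at P* = 60, Q* = 27.
Since the control does not bind, no trades are prevented and deadweight loss is zero.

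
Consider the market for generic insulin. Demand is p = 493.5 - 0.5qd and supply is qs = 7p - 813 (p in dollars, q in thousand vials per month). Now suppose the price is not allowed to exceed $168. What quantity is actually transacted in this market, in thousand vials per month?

Rearranging demand gives qd = 987 - 2p. Setting quantity demanded equal to quantity supplied, 987 - 2p = 7p - 813, gives p* = 200 and q* = 587.
Because the ceiling (168) lies below the market-clearing price, it is binding.
At p = 168: qd = 987 - 2·168 = 651 and qs = 7·168 - 813 = 363.
The quantity actually transacted is the short side, supply: 363.

363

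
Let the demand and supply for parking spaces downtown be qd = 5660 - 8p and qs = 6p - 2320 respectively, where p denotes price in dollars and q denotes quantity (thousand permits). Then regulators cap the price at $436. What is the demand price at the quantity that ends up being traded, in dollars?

670.5

Without the control the market clears where 5660 - 8p = 6p - 2320, i.e. p* = 570 and q* = 1100.
The ceiling of 436 is below the equilibrium price 570, so it binds.
At p = 436: qd = 5660 - 8·436 = 2172 and qs = 6·436 - 2320 = 296.
Only 296 units reach the market. On the demand curve, the marginal buyer's willingness to pay at q = 296 is (5660 - 296)/8 = 670.5.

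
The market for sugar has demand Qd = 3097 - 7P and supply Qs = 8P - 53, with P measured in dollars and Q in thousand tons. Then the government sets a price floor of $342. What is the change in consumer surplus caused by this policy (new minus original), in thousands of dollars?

In a free market, 3097 - 7P = 8P - 53 gives the equilibrium P* = 210, Q* = 1627.
Because the floor (342) lies above the market-clearing price, it is binding.
At P = 342: Qd = 3097 - 7·342 = 703 and Qs = 8·342 - 53 = 2683.
Consumer surplus without the control is ½ · (3097/7 - 210) · 1627 = 2647129/14.
With the floor, consumers buy 703 units at 342, so CS = ½ · (3097/7 - 342) · 703 = 494209/14.
Change in consumer surplus = 494209/14 - 2647129/14 = -153780.

-153780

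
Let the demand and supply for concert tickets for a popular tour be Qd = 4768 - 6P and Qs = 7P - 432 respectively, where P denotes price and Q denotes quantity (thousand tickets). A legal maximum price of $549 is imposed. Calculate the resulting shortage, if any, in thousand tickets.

Equilibrium: 4768 - 6P = 7P - 432, so 5200 = 13P and P* = 400, Q* = 2368.
The ceiling of 549 is above the equilibrium price 400, so it is not binding; the market clears at P* = 400, Q* = 2368.
Since the control does not bind, there is no shortage.

0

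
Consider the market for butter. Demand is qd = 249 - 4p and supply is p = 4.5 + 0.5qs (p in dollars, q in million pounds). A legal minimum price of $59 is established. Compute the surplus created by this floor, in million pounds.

Rearranging supply gives qs = 2p - 9. Setting quantity demanded equal to quantity supplied, 249 - 4p = 2p - 9, gives p* = 43 and q* = 77.
The floor of 59 is above the equilibrium price 43, so it binds.
At p = 59: qd = 249 - 4·59 = 13 and qs = 2·59 - 9 = 109.
Surplus = qs - qd = 109 - 13 = 96.

96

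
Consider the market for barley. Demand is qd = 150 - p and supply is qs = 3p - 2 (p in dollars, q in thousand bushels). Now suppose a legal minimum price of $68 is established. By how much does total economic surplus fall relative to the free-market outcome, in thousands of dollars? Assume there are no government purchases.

600

Without the control the market clears where 150 - p = 3p - 2, i.e. p* = 38 and q* = 112.
Because the floor (68) lies above the market-clearing price, it is binding.
At p = 68: qd = 150 - 68 = 82 and qs = 3·68 - 2 = 202.
Quantity traded falls to 82. At q = 82 the demand price is 150 - 82 = 68 and the supply price is (2 + 82)/3 = 28.
Deadweight loss = ½ · (68 - 28) · (112 - 82) = ½ · 40 · 30 = 600.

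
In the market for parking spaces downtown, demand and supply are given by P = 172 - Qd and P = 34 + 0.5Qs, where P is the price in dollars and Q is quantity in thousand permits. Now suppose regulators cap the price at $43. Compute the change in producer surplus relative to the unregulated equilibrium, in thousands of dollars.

-2035

Rearranging demand gives Qd = 172 - P; rearranging supply gives Qs = 2P - 68. Without the control the market clears where 172 - P = 2P - 68, i.e. P* = 80 and Q* = 92.
Since 43 < 80, the ceiling is binding.
At P = 43: Qd = 172 - 43 = 129 and Qs = 2·43 - 68 = 18.
Producer surplus without the control is ½ · (80 - 34) · 92 = 2116.
With the ceiling, producers sell 18 units at 43, so PS = ½ · (43 - 34) · 18 = 81.
Change in producer surplus = 81 - 2116 = -2035.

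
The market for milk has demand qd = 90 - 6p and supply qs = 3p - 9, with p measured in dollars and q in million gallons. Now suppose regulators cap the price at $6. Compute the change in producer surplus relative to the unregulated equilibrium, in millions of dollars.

Without the control the market clears where 90 - 6p = 3p - 9, i.e. p* = 11 and q* = 24.
Since 6 < 11, the ceiling is binding.
At p = 6: qd = 90 - 6·6 = 54 and qs = 3·6 - 9 = 9.
Producer surplus without the control is ½ · (11 - 3) · 24 = 96.
With the ceiling, producers sell 9 units at 6, so PS = ½ · (6 - 3) · 9 = 13.5.
Change in producer surplus = 13.5 - 96 = -82.5.

-82.5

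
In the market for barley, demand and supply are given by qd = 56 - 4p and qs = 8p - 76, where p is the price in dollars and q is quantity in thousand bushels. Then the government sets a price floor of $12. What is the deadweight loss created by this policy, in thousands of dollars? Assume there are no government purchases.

In a free market, 56 - 4p = 8p - 76 gives the equilibrium p* = 11, q* = 12.
Since 12 > 11, the floor is binding.
At p = 12: qd = 56 - 4·12 = 8 and qs = 8·12 - 76 = 20.
Quantity traded falls to 8. At q = 8 the demand price is (56 - 8)/4 = 12 and the supply price is (76 + 8)/8 = 10.5.
Deadweight loss = ½ · (12 - 10.5) · (12 - 8) = ½ · 1.5 · 4 = 3.

3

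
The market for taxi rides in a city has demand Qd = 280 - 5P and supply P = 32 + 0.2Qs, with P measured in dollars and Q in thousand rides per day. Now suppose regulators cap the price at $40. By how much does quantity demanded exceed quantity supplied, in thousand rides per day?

Rearranging supply gives Qs = 5P - 160. Equilibrium: 280 - 5P = 5P - 160, so 440 = 10P and P* = 44, Q* = 60.
The ceiling of 40 is below the equilibrium price 44, so it binds.
At P = 40: Qd = 280 - 5·40 = 80 and Qs = 5·40 - 160 = 40.
Shortage = Qd - Qs = 80 - 40 = 40.

40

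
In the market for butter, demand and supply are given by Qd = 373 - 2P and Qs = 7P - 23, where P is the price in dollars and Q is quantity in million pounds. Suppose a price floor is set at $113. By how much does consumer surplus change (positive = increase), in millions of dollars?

Without the control the market clears where 373 - 2P = 7P - 23, i.e. P* = 44 and Q* = 285.
Since 113 > 44, the floor is binding.
At P = 113: Qd = 373 - 2·113 = 147 and Qs = 7·113 - 23 = 768.
Consumer surplus without the control is ½ · (186.5 - 44) · 285 = 20306.25.
With the floor, consumers buy 147 units at 113, so CS = ½ · (186.5 - 113) · 147 = 5402.25.
Change in consumer surplus = 5402.25 - 20306.25 = -14904.

-14904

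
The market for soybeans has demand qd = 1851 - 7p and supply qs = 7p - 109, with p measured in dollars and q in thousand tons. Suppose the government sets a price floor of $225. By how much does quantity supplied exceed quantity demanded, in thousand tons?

1190

Equilibrium: 1851 - 7p = 7p - 109, so 1960 = 14p and p* = 140, q* = 871.
The floor of 225 is above the equilibrium price 140, so it binds.
At p = 225: qd = 1851 - 7·225 = 276 and qs = 7·225 - 109 = 1466.
Surplus = qs - qd = 1466 - 276 = 1190.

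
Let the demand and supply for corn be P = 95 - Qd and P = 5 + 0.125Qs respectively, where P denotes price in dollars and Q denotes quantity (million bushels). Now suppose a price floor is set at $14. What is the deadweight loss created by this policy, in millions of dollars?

Rearranging demand gives Qd = 95 - P; rearranging supply gives Qs = 8P - 40. In a free market, 95 - P = 8P - 40 gives the equilibrium P* = 15, Q* = 80.
Since 14 is below P* = 15, the floor does not bind and the free-market outcome prevails.
Since the control does not bind, no trades are prevented and deadweight loss is zero.

0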